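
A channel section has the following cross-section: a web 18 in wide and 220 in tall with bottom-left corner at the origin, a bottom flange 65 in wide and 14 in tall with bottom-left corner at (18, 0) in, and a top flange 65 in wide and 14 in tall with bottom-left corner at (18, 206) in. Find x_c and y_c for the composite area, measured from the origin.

Part | A | x̄ᵢ | ȳᵢ | A·x̄ᵢ | A·ȳᵢ
web | 3960.00 | 9.00 | 110.00 | 35640.00 | 435600.00
bottom flange | 910.00 | 50.50 | 7.00 | 45955.00 | 6370.00
top flange | 910.00 | 50.50 | 213.00 | 45955.00 | 193830.00
Σ | 5780.00 |  |  | 127550.00 | 635800.00
x_c = 127550.00 / 5780.00 = 22.07 in
y_c = 635800.00 / 5780.00 = 110.00 in

x_c = 22.07 in, y_c = 110.00 in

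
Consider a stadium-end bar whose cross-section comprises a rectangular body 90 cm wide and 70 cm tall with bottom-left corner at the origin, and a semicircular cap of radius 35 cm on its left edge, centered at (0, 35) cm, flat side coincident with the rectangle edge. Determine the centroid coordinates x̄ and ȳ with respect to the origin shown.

Part | A | x̄ᵢ | ȳᵢ | A·x̄ᵢ | A·ȳᵢ
rectangular body | 6300.00 | 45.00 | 35.00 | 283500.00 | 220500.00
semicircular end | 1924.23 | -14.85 | 35.00 | -28583.33 | 67347.89
Σ | 8224.23 |  |  | 254916.67 | 287847.89
x̄ = 254916.67 / 8224.23 = 31.00 cm
ȳ = 287847.89 / 8224.23 = 35.00 cm

x̄ = 31.00 cm, ȳ = 35.00 cm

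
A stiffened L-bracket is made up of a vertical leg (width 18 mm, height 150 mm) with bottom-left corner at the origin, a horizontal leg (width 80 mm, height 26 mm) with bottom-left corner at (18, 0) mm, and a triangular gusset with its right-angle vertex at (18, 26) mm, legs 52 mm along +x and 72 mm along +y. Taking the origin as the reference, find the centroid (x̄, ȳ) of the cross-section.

vertical leg: A = 18 × 150 = 2700.00, centroid at (9.00, 75.00).
horizontal leg: A = 80 × 26 = 2080.00, centroid at (58.00, 13.00).
gusset: A = ½·52·72 = 1872.00, centroid at (35.33, 50.00).
ΣA = 6652.00 mm²
ΣAx̄ = (2700.00)(9.00) + (2080.00)(58.00) + (1872.00)(35.33) = 211084.00 mm³
ΣAȳ = (2700.00)(75.00) + (2080.00)(13.00) + (1872.00)(50.00) = 323140.00 mm³
x̄ = 211084.00 / 6652.00 = 31.73 mm
ȳ = 323140.00 / 6652.00 = 48.58 mm

x̄ = 31.73 mm, ȳ = 48.58 mm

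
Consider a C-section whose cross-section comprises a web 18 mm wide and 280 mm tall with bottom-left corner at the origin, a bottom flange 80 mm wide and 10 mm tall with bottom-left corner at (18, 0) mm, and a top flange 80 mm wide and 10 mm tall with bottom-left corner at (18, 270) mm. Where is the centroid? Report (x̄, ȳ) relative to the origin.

x̄ = 20.81 mm, ȳ = 140.00 mm

web: A = 18 × 280 = 5040.00, centroid at (9.00, 140.00).
bottom flange: A = 80 × 10 = 800.00, centroid at (58.00, 5.00).
top flange: A = 80 × 10 = 800.00, centroid at (58.00, 275.00).
ΣA = 6640.00 mm²
ΣAx̄ = (5040.00)(9.00) + (800.00)(58.00) + (800.00)(58.00) = 138160.00 mm³
ΣAȳ = (5040.00)(140.00) + (800.00)(5.00) + (800.00)(275.00) = 929600.00 mm³
x̄ = 138160.00 / 6640.00 = 20.81 mm
ȳ = 929600.00 / 6640.00 = 140.00 mm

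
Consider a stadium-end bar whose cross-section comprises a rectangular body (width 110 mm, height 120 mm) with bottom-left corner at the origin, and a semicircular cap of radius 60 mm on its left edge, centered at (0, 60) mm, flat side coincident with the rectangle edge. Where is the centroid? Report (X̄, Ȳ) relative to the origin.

X̄ = 30.87 mm, Ȳ = 60.00 mm

Part | A | x̄ᵢ | ȳᵢ | A·x̄ᵢ | A·ȳᵢ
rectangular body | 13200.00 | 55.00 | 60.00 | 726000.00 | 792000.00
semicircular end | 5654.87 | -25.46 | 60.00 | -144000.00 | 339292.01
Σ | 18854.87 |  |  | 582000.00 | 1131292.01
X̄ = 582000.00 / 18854.87 = 30.87 mm
Ȳ = 1131292.01 / 18854.87 = 60.00 mm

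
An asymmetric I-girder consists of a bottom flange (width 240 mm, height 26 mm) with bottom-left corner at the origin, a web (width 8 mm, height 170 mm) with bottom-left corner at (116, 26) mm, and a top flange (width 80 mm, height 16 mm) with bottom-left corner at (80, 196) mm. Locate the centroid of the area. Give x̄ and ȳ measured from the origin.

bottom flange: A = 240 × 26 = 6240.00, centroid at (120.00, 13.00).
web: A = 8 × 170 = 1360.00, centroid at (120.00, 111.00).
top flange: A = 80 × 16 = 1280.00, centroid at (120.00, 204.00).
ΣA = 8880.00 mm²
ΣAx̄ = (6240.00)(120.00) + (1360.00)(120.00) + (1280.00)(120.00) = 1065600.00 mm³
ΣAȳ = (6240.00)(13.00) + (1360.00)(111.00) + (1280.00)(204.00) = 493200.00 mm³
x̄ = 1065600.00 / 8880.00 = 120.00 mm
ȳ = 493200.00 / 8880.00 = 55.54 mm

x̄ = 120.00 mm, ȳ = 55.54 mm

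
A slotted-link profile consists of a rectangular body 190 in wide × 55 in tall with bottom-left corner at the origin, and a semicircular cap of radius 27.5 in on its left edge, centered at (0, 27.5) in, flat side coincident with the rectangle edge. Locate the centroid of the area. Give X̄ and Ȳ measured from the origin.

X̄ = 84.11 in, Ȳ = 27.50 in

rectangular body: A = 190 × 55 = 10450.00, centroid at (95.00, 27.50).
semicircular end: A = ½π·27.5² = 1187.91, centroid at (-11.67, 27.50).
ΣA = 11637.91 in²
ΣAX̄ = (10450.00)(95.00) + (1187.91)(-11.67) = 978885.42 in³
ΣAȲ = (10450.00)(27.50) + (1187.91)(27.50) = 320042.65 in³
X̄ = 978885.42 / 11637.91 = 84.11 in
Ȳ = 320042.65 / 11637.91 = 27.50 in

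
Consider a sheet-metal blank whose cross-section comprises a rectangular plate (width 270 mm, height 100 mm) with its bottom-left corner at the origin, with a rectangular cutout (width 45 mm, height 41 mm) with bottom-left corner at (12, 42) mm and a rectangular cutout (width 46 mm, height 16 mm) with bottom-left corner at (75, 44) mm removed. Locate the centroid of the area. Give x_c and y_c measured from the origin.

plate: A = 270 × 100 = 27000.00, centroid at (135.00, 50.00).
hole 1: A = −(45 × 41) = -1845.00, centroid at (34.50, 62.50).
hole 2: A = −(46 × 16) = -736.00, centroid at (98.00, 52.00).
ΣA = 24419.00 mm², ΣAx_c = 3509219.50 mm³, ΣAy_c = 1196415.50 mm³.
x_c = 3509219.50/24419.00 = 143.71 mm; y_c = 1196415.50/24419.00 = 49.00 mm.

x_c = 143.71 mm, y_c = 49.00 mm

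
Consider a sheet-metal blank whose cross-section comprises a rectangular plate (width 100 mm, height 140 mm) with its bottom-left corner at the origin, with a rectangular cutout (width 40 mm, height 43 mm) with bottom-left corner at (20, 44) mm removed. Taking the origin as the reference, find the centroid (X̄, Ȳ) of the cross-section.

plate: A = 100 × 140 = 14000.00, centroid at (50.00, 70.00).
hole: A = −(40 × 43) = -1720.00, centroid at (40.00, 65.50).
ΣA = 12280.00 mm²
ΣAX̄ = (14000.00)(50.00) + (-1720.00)(40.00) = 631200.00 mm³
ΣAȲ = (14000.00)(70.00) + (-1720.00)(65.50) = 867340.00 mm³
X̄ = 631200.00 / 12280.00 = 51.40 mm
Ȳ = 867340.00 / 12280.00 = 70.63 mm

X̄ = 51.40 mm, Ȳ = 70.63 mm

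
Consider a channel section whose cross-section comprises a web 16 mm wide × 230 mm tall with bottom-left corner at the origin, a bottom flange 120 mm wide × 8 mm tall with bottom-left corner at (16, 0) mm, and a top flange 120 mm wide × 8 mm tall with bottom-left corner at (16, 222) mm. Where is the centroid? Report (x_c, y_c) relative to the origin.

Part | A | x̄ᵢ | ȳᵢ | A·x̄ᵢ | A·ȳᵢ
web | 3680.00 | 8.00 | 115.00 | 29440.00 | 423200.00
bottom flange | 960.00 | 76.00 | 4.00 | 72960.00 | 3840.00
top flange | 960.00 | 76.00 | 226.00 | 72960.00 | 216960.00
Σ | 5600.00 |  |  | 175360.00 | 644000.00
x_c = 175360.00 / 5600.00 = 31.31 mm
y_c = 644000.00 / 5600.00 = 115.00 mm

x_c = 31.31 mm, y_c = 115.00 mm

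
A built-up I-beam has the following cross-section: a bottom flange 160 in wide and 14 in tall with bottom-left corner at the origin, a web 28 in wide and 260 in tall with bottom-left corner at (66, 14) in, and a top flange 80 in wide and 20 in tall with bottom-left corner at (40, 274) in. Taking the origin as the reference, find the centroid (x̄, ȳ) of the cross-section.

Part | A | x̄ᵢ | ȳᵢ | A·x̄ᵢ | A·ȳᵢ
bottom flange | 2240.00 | 80.00 | 7.00 | 179200.00 | 15680.00
web | 7280.00 | 80.00 | 144.00 | 582400.00 | 1048320.00
top flange | 1600.00 | 80.00 | 284.00 | 128000.00 | 454400.00
Σ | 11120.00 |  |  | 889600.00 | 1518400.00
x̄ = 889600.00 / 11120.00 = 80.00 in
ȳ = 1518400.00 / 11120.00 = 136.55 in

x̄ = 80.00 in, ȳ = 136.55 in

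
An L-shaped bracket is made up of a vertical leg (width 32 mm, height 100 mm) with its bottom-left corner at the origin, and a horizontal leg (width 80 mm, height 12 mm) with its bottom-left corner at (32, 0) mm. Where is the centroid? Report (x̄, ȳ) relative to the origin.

Part | A | x̄ᵢ | ȳᵢ | A·x̄ᵢ | A·ȳᵢ
vertical leg | 3200.00 | 16.00 | 50.00 | 51200.00 | 160000.00
horizontal leg | 960.00 | 72.00 | 6.00 | 69120.00 | 5760.00
Σ | 4160.00 |  |  | 120320.00 | 165760.00
x̄ = 120320.00 / 4160.00 = 28.92 mm
ȳ = 165760.00 / 4160.00 = 39.85 mm

x̄ = 28.92 mm, ȳ = 39.85 mm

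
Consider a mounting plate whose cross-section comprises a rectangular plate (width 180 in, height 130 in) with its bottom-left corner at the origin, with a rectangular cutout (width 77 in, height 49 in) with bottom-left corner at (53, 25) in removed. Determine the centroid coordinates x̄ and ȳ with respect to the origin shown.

x̄ = 89.71 in, ȳ = 67.98 in

plate: A = 180 × 130 = 23400.00, centroid at (90.00, 65.00).
hole: A = −(77 × 49) = -3773.00, centroid at (91.50, 49.50).
ΣA = 19627.00 in², ΣAx̄ = 1760770.50 in³, ΣAȳ = 1334236.50 in³.
x̄ = 1760770.50/19627.00 = 89.71 in; ȳ = 1334236.50/19627.00 = 67.98 in.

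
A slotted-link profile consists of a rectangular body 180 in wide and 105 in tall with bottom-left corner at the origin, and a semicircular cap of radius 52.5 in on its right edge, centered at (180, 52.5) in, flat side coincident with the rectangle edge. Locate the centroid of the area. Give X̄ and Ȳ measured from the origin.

rectangular body: A = 180 × 105 = 18900.00, centroid at (90.00, 52.50).
semicircular end: A = ½π·52.5² = 4329.51, centroid at (202.28, 52.50).
ΣA = 23229.51 in²
ΣAX̄ = (18900.00)(90.00) + (4329.51)(202.28) = 2576780.08 in³
ΣAȲ = (18900.00)(52.50) + (4329.51)(52.50) = 1219549.14 in³
X̄ = 2576780.08 / 23229.51 = 110.93 in
Ȳ = 1219549.14 / 23229.51 = 52.50 in

X̄ = 110.93 in, Ȳ = 52.50 in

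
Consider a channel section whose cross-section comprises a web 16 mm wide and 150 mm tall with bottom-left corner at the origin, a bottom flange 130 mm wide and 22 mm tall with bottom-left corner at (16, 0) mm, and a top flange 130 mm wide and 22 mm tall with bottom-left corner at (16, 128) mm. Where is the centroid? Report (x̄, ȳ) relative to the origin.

Part | A | x̄ᵢ | ȳᵢ | A·x̄ᵢ | A·ȳᵢ
web | 2400.00 | 8.00 | 75.00 | 19200.00 | 180000.00
bottom flange | 2860.00 | 81.00 | 11.00 | 231660.00 | 31460.00
top flange | 2860.00 | 81.00 | 139.00 | 231660.00 | 397540.00
Σ | 8120.00 |  |  | 482520.00 | 609000.00
x̄ = 482520.00 / 8120.00 = 59.42 mm
ȳ = 609000.00 / 8120.00 = 75.00 mm

x̄ = 59.42 mm, ȳ = 75.00 mm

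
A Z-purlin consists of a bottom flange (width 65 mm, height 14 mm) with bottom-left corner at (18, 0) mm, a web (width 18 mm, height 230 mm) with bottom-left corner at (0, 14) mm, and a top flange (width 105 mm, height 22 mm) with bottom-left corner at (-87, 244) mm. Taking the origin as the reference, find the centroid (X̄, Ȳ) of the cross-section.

Part | A | x̄ᵢ | ȳᵢ | A·x̄ᵢ | A·ȳᵢ
bottom flange | 910.00 | 50.50 | 7.00 | 45955.00 | 6370.00
web | 4140.00 | 9.00 | 129.00 | 37260.00 | 534060.00
top flange | 2310.00 | -34.50 | 255.00 | -79695.00 | 589050.00
Σ | 7360.00 |  |  | 3520.00 | 1129480.00
X̄ = 3520.00 / 7360.00 = 0.48 mm
Ȳ = 1129480.00 / 7360.00 = 153.46 mm

X̄ = 0.48 mm, Ȳ = 153.46 mm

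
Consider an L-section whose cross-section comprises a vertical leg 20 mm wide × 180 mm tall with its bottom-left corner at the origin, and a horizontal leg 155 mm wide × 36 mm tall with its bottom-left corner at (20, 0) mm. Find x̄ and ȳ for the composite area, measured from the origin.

x̄ = 63.19 mm, ȳ = 46.24 mm

Part | A | x̄ᵢ | ȳᵢ | A·x̄ᵢ | A·ȳᵢ
vertical leg | 3600.00 | 10.00 | 90.00 | 36000.00 | 324000.00
horizontal leg | 5580.00 | 97.50 | 18.00 | 544050.00 | 100440.00
Σ | 9180.00 |  |  | 580050.00 | 424440.00
x̄ = 580050.00 / 9180.00 = 63.19 mm
ȳ = 424440.00 / 9180.00 = 46.24 mm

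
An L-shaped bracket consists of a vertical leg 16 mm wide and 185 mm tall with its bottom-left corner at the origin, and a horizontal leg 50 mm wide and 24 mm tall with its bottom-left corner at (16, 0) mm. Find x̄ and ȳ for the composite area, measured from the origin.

Part | A | x̄ᵢ | ȳᵢ | A·x̄ᵢ | A·ȳᵢ
vertical leg | 2960.00 | 8.00 | 92.50 | 23680.00 | 273800.00
horizontal leg | 1200.00 | 41.00 | 12.00 | 49200.00 | 14400.00
Σ | 4160.00 |  |  | 72880.00 | 288200.00
x̄ = 72880.00 / 4160.00 = 17.52 mm
ȳ = 288200.00 / 4160.00 = 69.28 mm

x̄ = 17.52 mm, ȳ = 69.28 mm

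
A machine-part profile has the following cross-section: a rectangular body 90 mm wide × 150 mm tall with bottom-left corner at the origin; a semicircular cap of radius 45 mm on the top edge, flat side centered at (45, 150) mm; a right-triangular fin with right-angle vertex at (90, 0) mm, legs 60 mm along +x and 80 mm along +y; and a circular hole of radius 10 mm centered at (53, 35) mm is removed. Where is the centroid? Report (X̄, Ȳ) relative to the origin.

rectangular body: A = 90 × 150 = 13500.00, centroid at (45.00, 75.00).
semicircular top: A = ½π·45² = 3180.86, centroid at (45.00, 169.10).
triangular fin: A = ½·60·80 = 2400.00, centroid at (110.00, 26.67).
hole: A = −π·10² = -314.16, centroid at (53.00, 35.00).
ΣA = 18766.70 mm², ΣAX̄ = 997988.37 mm³, ΣAȲ = 1603383.81 mm³.
X̄ = 997988.37/18766.70 = 53.18 mm; Ȳ = 1603383.81/18766.70 = 85.44 mm.

X̄ = 53.18 mm, Ȳ = 85.44 mm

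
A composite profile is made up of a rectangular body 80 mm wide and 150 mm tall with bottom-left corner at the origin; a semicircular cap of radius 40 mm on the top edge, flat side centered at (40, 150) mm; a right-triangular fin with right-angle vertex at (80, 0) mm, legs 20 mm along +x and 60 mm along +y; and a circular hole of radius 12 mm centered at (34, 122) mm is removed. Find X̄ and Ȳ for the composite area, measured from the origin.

Part | A | x̄ᵢ | ȳᵢ | A·x̄ᵢ | A·ȳᵢ
rectangular body | 12000.00 | 40.00 | 75.00 | 480000.00 | 900000.00
semicircular top | 2513.27 | 40.00 | 166.98 | 100530.96 | 419657.79
triangular fin | 600.00 | 86.67 | 20.00 | 52000.00 | 12000.00
hole | -452.39 | 34.00 | 122.00 | -15381.24 | -55191.50
Σ | 14660.88 |  |  | 617149.73 | 1276466.29
X̄ = 617149.73 / 14660.88 = 42.09 mm
Ȳ = 1276466.29 / 14660.88 = 87.07 mm

X̄ = 42.09 mm, Ȳ = 87.07 mm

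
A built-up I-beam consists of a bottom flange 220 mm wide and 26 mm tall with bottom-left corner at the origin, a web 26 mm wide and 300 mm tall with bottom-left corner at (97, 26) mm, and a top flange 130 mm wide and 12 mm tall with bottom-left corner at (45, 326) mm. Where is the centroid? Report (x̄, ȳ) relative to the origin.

bottom flange: A = 220 × 26 = 5720.00, centroid at (110.00, 13.00).
web: A = 26 × 300 = 7800.00, centroid at (110.00, 176.00).
top flange: A = 130 × 12 = 1560.00, centroid at (110.00, 332.00).
ΣA = 15080.00 mm²
ΣAx̄ = (5720.00)(110.00) + (7800.00)(110.00) + (1560.00)(110.00) = 1658800.00 mm³
ΣAȳ = (5720.00)(13.00) + (7800.00)(176.00) + (1560.00)(332.00) = 1965080.00 mm³
x̄ = 1658800.00 / 15080.00 = 110.00 mm
ȳ = 1965080.00 / 15080.00 = 130.31 mm

x̄ = 110.00 mm, ȳ = 130.31 mm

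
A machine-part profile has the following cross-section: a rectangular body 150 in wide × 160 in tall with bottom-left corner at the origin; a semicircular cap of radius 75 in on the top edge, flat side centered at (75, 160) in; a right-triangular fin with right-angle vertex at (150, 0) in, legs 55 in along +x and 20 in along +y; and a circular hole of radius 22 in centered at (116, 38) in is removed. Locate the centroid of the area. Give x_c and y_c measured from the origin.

x_c = 74.65 in, y_c = 111.75 in

rectangular body: A = 150 × 160 = 24000.00, centroid at (75.00, 80.00).
semicircular top: A = ½π·75² = 8835.73, centroid at (75.00, 191.83).
triangular fin: A = ½·55·20 = 550.00, centroid at (168.33, 6.67).
hole: A = −π·22² = -1520.53, centroid at (116.00, 38.00).
ΣA = 31865.20 in²
ΣAx_c = (24000.00)(75.00) + (8835.73)(75.00) + (550.00)(168.33) + (-1520.53)(116.00) = 2378881.46 in³
ΣAy_c = (24000.00)(80.00) + (8835.73)(191.83) + (550.00)(6.67) + (-1520.53)(38.00) = 3560853.19 in³
x_c = 2378881.46 / 31865.20 = 74.65 in
y_c = 3560853.19 / 31865.20 = 111.75 in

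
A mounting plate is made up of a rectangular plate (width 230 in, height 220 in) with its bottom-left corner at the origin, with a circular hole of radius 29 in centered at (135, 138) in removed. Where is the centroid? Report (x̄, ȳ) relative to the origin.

plate: A = 230 × 220 = 50600.00, centroid at (115.00, 110.00).
hole: A = −π·29² = -2642.08, centroid at (135.00, 138.00).
ΣA = 47957.92 in²
ΣAx̄ = (50600.00)(115.00) + (-2642.08)(135.00) = 5462319.28 in³
ΣAȳ = (50600.00)(110.00) + (-2642.08)(138.00) = 5201393.04 in³
x̄ = 5462319.28 / 47957.92 = 113.90 in
ȳ = 5201393.04 / 47957.92 = 108.46 in

x̄ = 113.90 in, ȳ = 108.46 in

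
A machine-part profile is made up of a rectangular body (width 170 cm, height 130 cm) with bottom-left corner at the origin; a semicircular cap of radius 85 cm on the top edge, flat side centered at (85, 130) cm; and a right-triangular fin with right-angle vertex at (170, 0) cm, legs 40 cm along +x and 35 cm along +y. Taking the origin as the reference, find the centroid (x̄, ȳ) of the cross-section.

rectangular body: A = 170 × 130 = 22100.00, centroid at (85.00, 65.00).
semicircular top: A = ½π·85² = 11349.00, centroid at (85.00, 166.08).
triangular fin: A = ½·40·35 = 700.00, centroid at (183.33, 11.67).
ΣA = 34149.00 cm²
ΣAx̄ = (22100.00)(85.00) + (11349.00)(85.00) + (700.00)(183.33) = 2971498.63 cm³
ΣAȳ = (22100.00)(65.00) + (11349.00)(166.08) + (700.00)(11.67) = 3329453.78 cm³
x̄ = 2971498.63 / 34149.00 = 87.02 cm
ȳ = 3329453.78 / 34149.00 = 97.50 cm

x̄ = 87.02 cm, ȳ = 97.50 cm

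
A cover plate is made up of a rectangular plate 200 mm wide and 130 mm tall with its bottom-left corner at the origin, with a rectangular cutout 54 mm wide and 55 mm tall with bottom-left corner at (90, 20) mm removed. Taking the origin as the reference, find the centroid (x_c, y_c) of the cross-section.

x_c = 97.81 mm, y_c = 67.26 mm

Part | A | x̄ᵢ | ȳᵢ | A·x̄ᵢ | A·ȳᵢ
plate | 26000.00 | 100.00 | 65.00 | 2600000.00 | 1690000.00
hole | -2970.00 | 117.00 | 47.50 | -347490.00 | -141075.00
Σ | 23030.00 |  |  | 2252510.00 | 1548925.00
x_c = 2252510.00 / 23030.00 = 97.81 mm
y_c = 1548925.00 / 23030.00 = 67.26 mm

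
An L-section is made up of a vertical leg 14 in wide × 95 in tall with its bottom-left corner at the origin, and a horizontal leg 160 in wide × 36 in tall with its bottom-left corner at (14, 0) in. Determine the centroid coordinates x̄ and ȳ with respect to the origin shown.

x̄ = 77.68 in, ȳ = 23.53 in

Part | A | x̄ᵢ | ȳᵢ | A·x̄ᵢ | A·ȳᵢ
vertical leg | 1330.00 | 7.00 | 47.50 | 9310.00 | 63175.00
horizontal leg | 5760.00 | 94.00 | 18.00 | 541440.00 | 103680.00
Σ | 7090.00 |  |  | 550750.00 | 166855.00
x̄ = 550750.00 / 7090.00 = 77.68 in
ȳ = 166855.00 / 7090.00 = 23.53 in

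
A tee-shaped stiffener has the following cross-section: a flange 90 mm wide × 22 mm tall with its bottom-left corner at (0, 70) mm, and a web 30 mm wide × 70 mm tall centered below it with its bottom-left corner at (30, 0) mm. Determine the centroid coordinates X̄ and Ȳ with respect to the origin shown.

X̄ = 45.00 mm, Ȳ = 57.32 mm

web: A = 30 × 70 = 2100.00, centroid at (45.00, 35.00).
flange: A = 90 × 22 = 1980.00, centroid at (45.00, 81.00).
ΣA = 4080.00 mm², ΣAX̄ = 183600.00 mm³, ΣAȲ = 233880.00 mm³.
X̄ = 183600.00/4080.00 = 45.00 mm; Ȳ = 233880.00/4080.00 = 57.32 mm.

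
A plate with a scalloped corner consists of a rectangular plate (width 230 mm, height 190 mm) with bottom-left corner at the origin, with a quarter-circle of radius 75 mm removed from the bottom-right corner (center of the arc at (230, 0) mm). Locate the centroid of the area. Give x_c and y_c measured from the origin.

plate: A = 230 × 190 = 43700.00, centroid at (115.00, 95.00).
removed quarter-circle: A = −¼π·75² = -4417.86, centroid at (198.17, 31.83).
ΣA = 39282.14 mm², ΣAx_c = 4150016.13 mm³, ΣAy_c = 4010875.00 mm³.
x_c = 4150016.13/39282.14 = 105.65 mm; y_c = 4010875.00/39282.14 = 102.10 mm.

x_c = 105.65 mm, y_c = 102.10 mm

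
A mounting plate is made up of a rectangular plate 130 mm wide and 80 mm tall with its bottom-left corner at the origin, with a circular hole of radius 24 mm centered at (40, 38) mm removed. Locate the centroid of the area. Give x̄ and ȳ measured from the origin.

Part | A | x̄ᵢ | ȳᵢ | A·x̄ᵢ | A·ȳᵢ
plate | 10400.00 | 65.00 | 40.00 | 676000.00 | 416000.00
hole | -1809.56 | 40.00 | 38.00 | -72382.29 | -68763.18
Σ | 8590.44 |  |  | 603617.71 | 347236.82
x̄ = 603617.71 / 8590.44 = 70.27 mm
ȳ = 347236.82 / 8590.44 = 40.42 mm

x̄ = 70.27 mm, ȳ = 40.42 mm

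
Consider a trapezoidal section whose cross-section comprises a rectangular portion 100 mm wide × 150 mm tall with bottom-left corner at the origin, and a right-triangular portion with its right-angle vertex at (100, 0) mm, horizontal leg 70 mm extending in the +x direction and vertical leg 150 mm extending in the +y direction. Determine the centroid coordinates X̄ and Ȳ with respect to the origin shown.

X̄ = 69.01 mm, Ȳ = 68.52 mm

rectangular portion: A = 100 × 150 = 15000.00, centroid at (50.00, 75.00).
triangular portion: A = ½·70·150 = 5250.00, centroid at (123.33, 50.00).
ΣA = 20250.00 mm²
ΣAX̄ = (15000.00)(50.00) + (5250.00)(123.33) = 1397500.00 mm³
ΣAȲ = (15000.00)(75.00) + (5250.00)(50.00) = 1387500.00 mm³
X̄ = 1397500.00 / 20250.00 = 69.01 mm
Ȳ = 1387500.00 / 20250.00 = 68.52 mm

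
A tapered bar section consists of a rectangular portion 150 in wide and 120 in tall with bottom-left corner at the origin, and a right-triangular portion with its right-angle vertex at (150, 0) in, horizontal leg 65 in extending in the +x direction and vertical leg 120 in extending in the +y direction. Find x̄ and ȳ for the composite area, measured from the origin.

Part | A | x̄ᵢ | ȳᵢ | A·x̄ᵢ | A·ȳᵢ
rectangular portion | 18000.00 | 75.00 | 60.00 | 1350000.00 | 1080000.00
triangular portion | 3900.00 | 171.67 | 40.00 | 669500.00 | 156000.00
Σ | 21900.00 |  |  | 2019500.00 | 1236000.00
x̄ = 2019500.00 / 21900.00 = 92.21 in
ȳ = 1236000.00 / 21900.00 = 56.44 in

x̄ = 92.21 in, ȳ = 56.44 in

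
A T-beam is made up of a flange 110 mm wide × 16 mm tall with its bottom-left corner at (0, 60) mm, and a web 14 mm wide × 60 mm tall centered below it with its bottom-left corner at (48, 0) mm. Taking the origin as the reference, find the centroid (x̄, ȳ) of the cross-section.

x̄ = 55.00 mm, ȳ = 55.72 mm

Part | A | x̄ᵢ | ȳᵢ | A·x̄ᵢ | A·ȳᵢ
web | 840.00 | 55.00 | 30.00 | 46200.00 | 25200.00
flange | 1760.00 | 55.00 | 68.00 | 96800.00 | 119680.00
Σ | 2600.00 |  |  | 143000.00 | 144880.00
x̄ = 143000.00 / 2600.00 = 55.00 mm
ȳ = 144880.00 / 2600.00 = 55.72 mm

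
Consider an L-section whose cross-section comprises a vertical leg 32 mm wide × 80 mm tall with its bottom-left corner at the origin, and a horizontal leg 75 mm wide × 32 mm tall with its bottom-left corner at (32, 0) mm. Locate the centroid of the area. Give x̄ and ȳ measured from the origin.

Part | A | x̄ᵢ | ȳᵢ | A·x̄ᵢ | A·ȳᵢ
vertical leg | 2560.00 | 16.00 | 40.00 | 40960.00 | 102400.00
horizontal leg | 2400.00 | 69.50 | 16.00 | 166800.00 | 38400.00
Σ | 4960.00 |  |  | 207760.00 | 140800.00
x̄ = 207760.00 / 4960.00 = 41.89 mm
ȳ = 140800.00 / 4960.00 = 28.39 mm

x̄ = 41.89 mm, ȳ = 28.39 mm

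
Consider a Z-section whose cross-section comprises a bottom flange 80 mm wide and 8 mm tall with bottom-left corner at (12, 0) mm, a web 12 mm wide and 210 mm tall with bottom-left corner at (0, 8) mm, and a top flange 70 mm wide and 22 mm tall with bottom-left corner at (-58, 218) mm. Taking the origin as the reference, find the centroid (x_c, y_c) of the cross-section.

x_c = 2.76 mm, y_c = 136.17 mm

bottom flange: A = 80 × 8 = 640.00, centroid at (52.00, 4.00).
web: A = 12 × 210 = 2520.00, centroid at (6.00, 113.00).
top flange: A = 70 × 22 = 1540.00, centroid at (-23.00, 229.00).
ΣA = 4700.00 mm²
ΣAx_c = (640.00)(52.00) + (2520.00)(6.00) + (1540.00)(-23.00) = 12980.00 mm³
ΣAy_c = (640.00)(4.00) + (2520.00)(113.00) + (1540.00)(229.00) = 639980.00 mm³
x_c = 12980.00 / 4700.00 = 2.76 mm
y_c = 639980.00 / 4700.00 = 136.17 mm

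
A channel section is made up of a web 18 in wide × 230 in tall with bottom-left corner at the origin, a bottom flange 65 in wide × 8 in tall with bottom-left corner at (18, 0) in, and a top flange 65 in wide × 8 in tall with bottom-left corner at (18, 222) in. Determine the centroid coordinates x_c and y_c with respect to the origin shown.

x_c = 17.33 in, y_c = 115.00 in

Part | A | x̄ᵢ | ȳᵢ | A·x̄ᵢ | A·ȳᵢ
web | 4140.00 | 9.00 | 115.00 | 37260.00 | 476100.00
bottom flange | 520.00 | 50.50 | 4.00 | 26260.00 | 2080.00
top flange | 520.00 | 50.50 | 226.00 | 26260.00 | 117520.00
Σ | 5180.00 |  |  | 89780.00 | 595700.00
x_c = 89780.00 / 5180.00 = 17.33 in
y_c = 595700.00 / 5180.00 = 115.00 in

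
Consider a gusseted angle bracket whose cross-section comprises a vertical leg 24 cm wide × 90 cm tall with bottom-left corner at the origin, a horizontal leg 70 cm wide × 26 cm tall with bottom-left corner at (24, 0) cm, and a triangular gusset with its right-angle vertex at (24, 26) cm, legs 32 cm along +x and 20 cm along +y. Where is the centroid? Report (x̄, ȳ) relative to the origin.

Part | A | x̄ᵢ | ȳᵢ | A·x̄ᵢ | A·ȳᵢ
vertical leg | 2160.00 | 12.00 | 45.00 | 25920.00 | 97200.00
horizontal leg | 1820.00 | 59.00 | 13.00 | 107380.00 | 23660.00
gusset | 320.00 | 34.67 | 32.67 | 11093.33 | 10453.33
Σ | 4300.00 |  |  | 144393.33 | 131313.33
x̄ = 144393.33 / 4300.00 = 33.58 cm
ȳ = 131313.33 / 4300.00 = 30.54 cm

x̄ = 33.58 cm, ȳ = 30.54 cm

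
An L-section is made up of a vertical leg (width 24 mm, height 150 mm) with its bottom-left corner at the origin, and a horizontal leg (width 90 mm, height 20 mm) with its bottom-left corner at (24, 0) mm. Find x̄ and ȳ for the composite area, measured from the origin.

x̄ = 31.00 mm, ȳ = 53.33 mm

Part | A | x̄ᵢ | ȳᵢ | A·x̄ᵢ | A·ȳᵢ
vertical leg | 3600.00 | 12.00 | 75.00 | 43200.00 | 270000.00
horizontal leg | 1800.00 | 69.00 | 10.00 | 124200.00 | 18000.00
Σ | 5400.00 |  |  | 167400.00 | 288000.00
x̄ = 167400.00 / 5400.00 = 31.00 mm
ȳ = 288000.00 / 5400.00 = 53.33 mm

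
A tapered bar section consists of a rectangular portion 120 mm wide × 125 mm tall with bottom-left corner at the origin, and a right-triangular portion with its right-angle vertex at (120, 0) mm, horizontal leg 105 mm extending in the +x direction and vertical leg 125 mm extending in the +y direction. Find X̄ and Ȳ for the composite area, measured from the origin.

X̄ = 88.91 mm, Ȳ = 56.16 mm

rectangular portion: A = 120 × 125 = 15000.00, centroid at (60.00, 62.50).
triangular portion: A = ½·105·125 = 6562.50, centroid at (155.00, 41.67).
ΣA = 21562.50 mm²
ΣAX̄ = (15000.00)(60.00) + (6562.50)(155.00) = 1917187.50 mm³
ΣAȲ = (15000.00)(62.50) + (6562.50)(41.67) = 1210937.50 mm³
X̄ = 1917187.50 / 21562.50 = 88.91 mm
Ȳ = 1210937.50 / 21562.50 = 56.16 mm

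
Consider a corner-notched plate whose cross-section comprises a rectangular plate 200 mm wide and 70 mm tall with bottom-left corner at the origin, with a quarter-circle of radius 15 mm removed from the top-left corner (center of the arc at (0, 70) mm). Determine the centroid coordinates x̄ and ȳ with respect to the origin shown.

x̄ = 101.20 mm, ȳ = 34.63 mm

plate: A = 200 × 70 = 14000.00, centroid at (100.00, 35.00).
removed quarter-circle: A = −¼π·15² = -176.71, centroid at (6.37, 63.63).
ΣA = 13823.29 mm²
ΣAx̄ = (14000.00)(100.00) + (-176.71)(6.37) = 1398875.00 mm³
ΣAȳ = (14000.00)(35.00) + (-176.71)(63.63) = 478754.98 mm³
x̄ = 1398875.00 / 13823.29 = 101.20 mm
ȳ = 478754.98 / 13823.29 = 34.63 mm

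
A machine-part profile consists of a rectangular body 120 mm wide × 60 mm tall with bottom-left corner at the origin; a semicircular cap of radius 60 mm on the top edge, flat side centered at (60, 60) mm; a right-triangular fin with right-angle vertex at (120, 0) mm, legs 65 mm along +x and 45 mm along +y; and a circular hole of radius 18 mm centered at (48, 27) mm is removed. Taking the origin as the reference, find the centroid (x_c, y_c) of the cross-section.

x_c = 69.90 mm, y_c = 52.16 mm

rectangular body: A = 120 × 60 = 7200.00, centroid at (60.00, 30.00).
semicircular top: A = ½π·60² = 5654.87, centroid at (60.00, 85.46).
triangular fin: A = ½·65·45 = 1462.50, centroid at (141.67, 15.00).
hole: A = −π·18² = -1017.88, centroid at (48.00, 27.00).
ΣA = 13299.49 mm², ΣAx_c = 929621.46 mm³, ΣAy_c = 693746.85 mm³.
x_c = 929621.46/13299.49 = 69.90 mm; y_c = 693746.85/13299.49 = 52.16 mm.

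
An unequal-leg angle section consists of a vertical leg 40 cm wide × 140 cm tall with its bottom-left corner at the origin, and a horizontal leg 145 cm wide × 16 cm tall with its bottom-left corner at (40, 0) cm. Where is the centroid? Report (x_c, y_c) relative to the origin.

x_c = 47.10 cm, y_c = 51.84 cm

vertical leg: A = 40 × 140 = 5600.00, centroid at (20.00, 70.00).
horizontal leg: A = 145 × 16 = 2320.00, centroid at (112.50, 8.00).
ΣA = 7920.00 cm², ΣAx_c = 373000.00 cm³, ΣAy_c = 410560.00 cm³.
x_c = 373000.00/7920.00 = 47.10 cm; y_c = 410560.00/7920.00 = 51.84 cm.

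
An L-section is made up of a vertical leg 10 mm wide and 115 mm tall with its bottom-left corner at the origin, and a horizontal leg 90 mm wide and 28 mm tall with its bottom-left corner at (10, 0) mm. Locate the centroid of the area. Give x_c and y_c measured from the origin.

x_c = 39.33 mm, y_c = 27.63 mm

Part | A | x̄ᵢ | ȳᵢ | A·x̄ᵢ | A·ȳᵢ
vertical leg | 1150.00 | 5.00 | 57.50 | 5750.00 | 66125.00
horizontal leg | 2520.00 | 55.00 | 14.00 | 138600.00 | 35280.00
Σ | 3670.00 |  |  | 144350.00 | 101405.00
x_c = 144350.00 / 3670.00 = 39.33 mm
y_c = 101405.00 / 3670.00 = 27.63 mm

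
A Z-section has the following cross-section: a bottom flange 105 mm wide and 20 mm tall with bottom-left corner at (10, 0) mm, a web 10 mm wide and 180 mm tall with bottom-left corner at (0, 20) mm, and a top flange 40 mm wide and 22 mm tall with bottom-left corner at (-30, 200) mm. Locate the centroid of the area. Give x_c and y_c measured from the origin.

bottom flange: A = 105 × 20 = 2100.00, centroid at (62.50, 10.00).
web: A = 10 × 180 = 1800.00, centroid at (5.00, 110.00).
top flange: A = 40 × 22 = 880.00, centroid at (-10.00, 211.00).
ΣA = 4780.00 mm²
ΣAx_c = (2100.00)(62.50) + (1800.00)(5.00) + (880.00)(-10.00) = 131450.00 mm³
ΣAy_c = (2100.00)(10.00) + (1800.00)(110.00) + (880.00)(211.00) = 404680.00 mm³
x_c = 131450.00 / 4780.00 = 27.50 mm
y_c = 404680.00 / 4780.00 = 84.66 mm

x_c = 27.50 mm, y_c = 84.66 mm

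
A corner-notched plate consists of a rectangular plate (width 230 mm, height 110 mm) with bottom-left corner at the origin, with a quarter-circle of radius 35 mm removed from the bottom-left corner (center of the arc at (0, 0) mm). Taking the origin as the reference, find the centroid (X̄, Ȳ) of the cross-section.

plate: A = 230 × 110 = 25300.00, centroid at (115.00, 55.00).
removed quarter-circle: A = −¼π·35² = -962.11, centroid at (14.85, 14.85).
ΣA = 24337.89 mm², ΣAX̄ = 2895208.33 mm³, ΣAȲ = 1377208.33 mm³.
X̄ = 2895208.33/24337.89 = 118.96 mm; Ȳ = 1377208.33/24337.89 = 56.59 mm.

X̄ = 118.96 mm, Ȳ = 56.59 mm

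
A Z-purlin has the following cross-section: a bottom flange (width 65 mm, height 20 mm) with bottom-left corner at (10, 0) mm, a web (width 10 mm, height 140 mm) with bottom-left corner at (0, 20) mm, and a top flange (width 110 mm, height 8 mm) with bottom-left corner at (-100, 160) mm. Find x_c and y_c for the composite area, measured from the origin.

bottom flange: A = 65 × 20 = 1300.00, centroid at (42.50, 10.00).
web: A = 10 × 140 = 1400.00, centroid at (5.00, 90.00).
top flange: A = 110 × 8 = 880.00, centroid at (-45.00, 164.00).
ΣA = 3580.00 mm²
ΣAx_c = (1300.00)(42.50) + (1400.00)(5.00) + (880.00)(-45.00) = 22650.00 mm³
ΣAy_c = (1300.00)(10.00) + (1400.00)(90.00) + (880.00)(164.00) = 283320.00 mm³
x_c = 22650.00 / 3580.00 = 6.33 mm
y_c = 283320.00 / 3580.00 = 79.14 mm

x_c = 6.33 mm, y_c = 79.14 mm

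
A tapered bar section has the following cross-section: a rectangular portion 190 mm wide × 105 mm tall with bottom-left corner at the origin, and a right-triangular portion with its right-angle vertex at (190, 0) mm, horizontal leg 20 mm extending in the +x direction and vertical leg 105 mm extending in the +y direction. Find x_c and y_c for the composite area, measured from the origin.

rectangular portion: A = 190 × 105 = 19950.00, centroid at (95.00, 52.50).
triangular portion: A = ½·20·105 = 1050.00, centroid at (196.67, 35.00).
ΣA = 21000.00 mm²
ΣAx_c = (19950.00)(95.00) + (1050.00)(196.67) = 2101750.00 mm³
ΣAy_c = (19950.00)(52.50) + (1050.00)(35.00) = 1084125.00 mm³
x_c = 2101750.00 / 21000.00 = 100.08 mm
y_c = 1084125.00 / 21000.00 = 51.62 mm

x_c = 100.08 mm, y_c = 51.62 mm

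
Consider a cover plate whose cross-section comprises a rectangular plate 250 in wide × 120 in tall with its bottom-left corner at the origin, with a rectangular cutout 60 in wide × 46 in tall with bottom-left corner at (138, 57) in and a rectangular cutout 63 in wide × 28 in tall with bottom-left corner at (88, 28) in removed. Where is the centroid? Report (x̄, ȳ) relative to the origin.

x̄ = 120.72 in, ȳ = 59.08 in

plate: A = 250 × 120 = 30000.00, centroid at (125.00, 60.00).
hole 1: A = −(60 × 46) = -2760.00, centroid at (168.00, 80.00).
hole 2: A = −(63 × 28) = -1764.00, centroid at (119.50, 42.00).
ΣA = 25476.00 in², ΣAx̄ = 3075522.00 in³, ΣAȳ = 1505112.00 in³.
x̄ = 3075522.00/25476.00 = 120.72 in; ȳ = 1505112.00/25476.00 = 59.08 in.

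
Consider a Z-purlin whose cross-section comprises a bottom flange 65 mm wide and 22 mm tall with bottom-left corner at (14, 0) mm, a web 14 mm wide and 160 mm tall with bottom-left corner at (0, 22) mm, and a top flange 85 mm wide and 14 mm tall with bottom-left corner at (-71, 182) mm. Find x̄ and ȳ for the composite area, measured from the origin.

bottom flange: A = 65 × 22 = 1430.00, centroid at (46.50, 11.00).
web: A = 14 × 160 = 2240.00, centroid at (7.00, 102.00).
top flange: A = 85 × 14 = 1190.00, centroid at (-28.50, 189.00).
ΣA = 4860.00 mm²
ΣAx̄ = (1430.00)(46.50) + (2240.00)(7.00) + (1190.00)(-28.50) = 48260.00 mm³
ΣAȳ = (1430.00)(11.00) + (2240.00)(102.00) + (1190.00)(189.00) = 469120.00 mm³
x̄ = 48260.00 / 4860.00 = 9.93 mm
ȳ = 469120.00 / 4860.00 = 96.53 mm

x̄ = 9.93 mm, ȳ = 96.53 mm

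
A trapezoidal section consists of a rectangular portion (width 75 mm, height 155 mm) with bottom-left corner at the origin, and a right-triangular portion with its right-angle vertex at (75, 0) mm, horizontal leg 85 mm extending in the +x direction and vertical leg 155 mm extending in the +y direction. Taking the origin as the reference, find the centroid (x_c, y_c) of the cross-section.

rectangular portion: A = 75 × 155 = 11625.00, centroid at (37.50, 77.50).
triangular portion: A = ½·85·155 = 6587.50, centroid at (103.33, 51.67).
ΣA = 18212.50 mm²
ΣAx_c = (11625.00)(37.50) + (6587.50)(103.33) = 1116645.83 mm³
ΣAy_c = (11625.00)(77.50) + (6587.50)(51.67) = 1241291.67 mm³
x_c = 1116645.83 / 18212.50 = 61.31 mm
y_c = 1241291.67 / 18212.50 = 68.16 mm

x_c = 61.31 mm, y_c = 68.16 mm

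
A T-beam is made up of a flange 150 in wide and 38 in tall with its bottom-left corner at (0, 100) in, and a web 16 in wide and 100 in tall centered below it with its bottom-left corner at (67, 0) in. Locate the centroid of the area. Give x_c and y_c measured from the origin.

x_c = 75.00 in, y_c = 103.88 in

web: A = 16 × 100 = 1600.00, centroid at (75.00, 50.00).
flange: A = 150 × 38 = 5700.00, centroid at (75.00, 119.00).
ΣA = 7300.00 in², ΣAx_c = 547500.00 in³, ΣAy_c = 758300.00 in³.
x_c = 547500.00/7300.00 = 75.00 in; y_c = 758300.00/7300.00 = 103.88 in.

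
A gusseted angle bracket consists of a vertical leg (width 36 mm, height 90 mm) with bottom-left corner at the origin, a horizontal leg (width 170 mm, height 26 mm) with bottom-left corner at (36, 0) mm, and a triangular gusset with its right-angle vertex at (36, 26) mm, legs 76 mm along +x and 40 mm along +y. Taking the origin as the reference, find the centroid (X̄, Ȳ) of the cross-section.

Part | A | x̄ᵢ | ȳᵢ | A·x̄ᵢ | A·ȳᵢ
vertical leg | 3240.00 | 18.00 | 45.00 | 58320.00 | 145800.00
horizontal leg | 4420.00 | 121.00 | 13.00 | 534820.00 | 57460.00
gusset | 1520.00 | 61.33 | 39.33 | 93226.67 | 59786.67
Σ | 9180.00 |  |  | 686366.67 | 263046.67
X̄ = 686366.67 / 9180.00 = 74.77 mm
Ȳ = 263046.67 / 9180.00 = 28.65 mm

X̄ = 74.77 mm, Ȳ = 28.65 mm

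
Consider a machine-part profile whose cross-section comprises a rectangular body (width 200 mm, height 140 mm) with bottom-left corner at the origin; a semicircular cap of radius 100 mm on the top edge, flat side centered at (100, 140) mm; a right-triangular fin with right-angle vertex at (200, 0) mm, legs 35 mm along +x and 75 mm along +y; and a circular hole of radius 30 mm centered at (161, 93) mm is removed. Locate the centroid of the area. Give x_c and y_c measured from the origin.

x_c = 99.39 mm, y_c = 108.92 mm

Part | A | x̄ᵢ | ȳᵢ | A·x̄ᵢ | A·ȳᵢ
rectangular body | 28000.00 | 100.00 | 70.00 | 2800000.00 | 1960000.00
semicircular top | 15707.96 | 100.00 | 182.44 | 1570796.33 | 2865781.52
triangular fin | 1312.50 | 211.67 | 25.00 | 277812.50 | 32812.50
hole | -2827.43 | 161.00 | 93.00 | -455216.78 | -262951.31
Σ | 42193.03 |  |  | 4193392.05 | 4595642.72
x_c = 4193392.05 / 42193.03 = 99.39 mm
y_c = 4595642.72 / 42193.03 = 108.92 mm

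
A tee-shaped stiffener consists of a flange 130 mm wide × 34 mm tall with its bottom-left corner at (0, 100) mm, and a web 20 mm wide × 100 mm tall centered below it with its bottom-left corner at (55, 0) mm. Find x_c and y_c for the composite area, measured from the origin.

Part | A | x̄ᵢ | ȳᵢ | A·x̄ᵢ | A·ȳᵢ
web | 2000.00 | 65.00 | 50.00 | 130000.00 | 100000.00
flange | 4420.00 | 65.00 | 117.00 | 287300.00 | 517140.00
Σ | 6420.00 |  |  | 417300.00 | 617140.00
x_c = 417300.00 / 6420.00 = 65.00 mm
y_c = 617140.00 / 6420.00 = 96.13 mm

x_c = 65.00 mm, y_c = 96.13 mm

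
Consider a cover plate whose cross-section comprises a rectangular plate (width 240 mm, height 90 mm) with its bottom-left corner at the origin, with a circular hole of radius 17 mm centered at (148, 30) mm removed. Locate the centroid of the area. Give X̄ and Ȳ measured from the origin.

X̄ = 118.77 mm, Ȳ = 45.66 mm

Part | A | x̄ᵢ | ȳᵢ | A·x̄ᵢ | A·ȳᵢ
plate | 21600.00 | 120.00 | 45.00 | 2592000.00 | 972000.00
hole | -907.92 | 148.00 | 30.00 | -134372.20 | -27237.61
Σ | 20692.08 |  |  | 2457627.80 | 944762.39
X̄ = 2457627.80 / 20692.08 = 118.77 mm
Ȳ = 944762.39 / 20692.08 = 45.66 mm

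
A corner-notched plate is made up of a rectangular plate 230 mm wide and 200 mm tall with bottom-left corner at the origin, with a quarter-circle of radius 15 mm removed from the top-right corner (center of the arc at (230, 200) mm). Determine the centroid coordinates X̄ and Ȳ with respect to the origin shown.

Part | A | x̄ᵢ | ȳᵢ | A·x̄ᵢ | A·ȳᵢ
plate | 46000.00 | 115.00 | 100.00 | 5290000.00 | 4600000.00
removed quarter-circle | -176.71 | 223.63 | 193.63 | -39519.35 | -34217.92
Σ | 45823.29 |  |  | 5250480.65 | 4565782.08
X̄ = 5250480.65 / 45823.29 = 114.58 mm
Ȳ = 4565782.08 / 45823.29 = 99.64 mm

X̄ = 114.58 mm, Ȳ = 99.64 mm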